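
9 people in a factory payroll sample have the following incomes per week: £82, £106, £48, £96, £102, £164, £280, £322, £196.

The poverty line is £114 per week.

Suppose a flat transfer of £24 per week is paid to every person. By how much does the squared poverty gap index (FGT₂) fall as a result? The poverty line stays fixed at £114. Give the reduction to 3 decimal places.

0.035

Before: below the line — £48, £82, £96, £102, £106; squared poverty gap index (FGT₂) = 0.05055.
After the £24 transfer: below the line — £72, £106; squared poverty gap index (FGT₂) = 0.01563.
Reduction = 0.05055 − 0.01563 = 0.035.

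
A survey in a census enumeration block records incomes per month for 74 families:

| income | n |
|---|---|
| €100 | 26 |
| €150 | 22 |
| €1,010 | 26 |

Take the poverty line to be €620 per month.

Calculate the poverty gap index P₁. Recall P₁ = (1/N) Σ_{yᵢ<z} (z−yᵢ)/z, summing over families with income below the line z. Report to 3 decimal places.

0.520

Incomes under z: 26×€100, 22×€150 (q = 48 of N = 74).
Relative gaps: (620−100)/620 = 0.8387 (×26); (620−150)/620 = 0.7581 (×22).
Sum of shortfalls = 38.483871; P₁ averages over all N: 38.483871 / 74 = 0.520.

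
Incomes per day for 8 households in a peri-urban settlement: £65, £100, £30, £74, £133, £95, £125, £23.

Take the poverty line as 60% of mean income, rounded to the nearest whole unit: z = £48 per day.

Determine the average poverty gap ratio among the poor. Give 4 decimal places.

Poor units: £23, £30 (q = 2 of N = 8).
Shortfall ratios (z−y)/z: 0.5208, 0.3750; sum = 0.895833.
The income-gap ratio divides by q (the poor only): 0.895833 / 2 = 0.4479.

0.4479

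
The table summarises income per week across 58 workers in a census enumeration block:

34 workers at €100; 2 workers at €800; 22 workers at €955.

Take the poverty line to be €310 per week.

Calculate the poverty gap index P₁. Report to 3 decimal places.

Poor units: 34×€100 (q = 34 of N = 58).
Relative gaps: (310−100)/310 = 0.6774 (×34).
Sum of shortfalls = 23.032258; P₁ averages over all N: 23.032258 / 58 = 0.397.

0.397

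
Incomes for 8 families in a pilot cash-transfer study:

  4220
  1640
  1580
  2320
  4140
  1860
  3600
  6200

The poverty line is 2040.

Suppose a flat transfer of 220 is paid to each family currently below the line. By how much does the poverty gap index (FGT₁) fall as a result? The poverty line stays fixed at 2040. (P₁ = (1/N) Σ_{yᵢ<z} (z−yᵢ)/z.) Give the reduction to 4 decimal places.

Before: below the line — 1580, 1640, 1860; poverty gap index (FGT₁) = 0.063725.
After the 220 transfer: below the line — 1800, 1860; poverty gap index (FGT₁) = 0.025735.
Reduction = 0.063725 − 0.025735 = 0.0380.

0.0380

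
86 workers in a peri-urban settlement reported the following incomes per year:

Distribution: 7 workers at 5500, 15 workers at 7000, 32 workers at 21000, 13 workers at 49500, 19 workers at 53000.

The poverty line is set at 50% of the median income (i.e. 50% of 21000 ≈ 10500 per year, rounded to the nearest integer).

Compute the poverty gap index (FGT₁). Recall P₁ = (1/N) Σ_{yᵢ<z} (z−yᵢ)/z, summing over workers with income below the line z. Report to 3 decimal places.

0.097

Below the line: 7×5500, 15×7000 (q = 22 of N = 86).
Normalized shortfalls: (10500−5500)/10500 = 0.4762 (×7); (10500−7000)/10500 = 0.3333 (×15).
Σ = 8.333333. Dividing by the full population N = 86 gives P₁ = 0.097.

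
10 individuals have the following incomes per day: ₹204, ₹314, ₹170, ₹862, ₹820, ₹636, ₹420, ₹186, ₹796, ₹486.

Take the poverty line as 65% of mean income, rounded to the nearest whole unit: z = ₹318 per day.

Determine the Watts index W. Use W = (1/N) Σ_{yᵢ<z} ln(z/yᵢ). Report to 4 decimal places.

Below z: ₹170, ₹186, ₹204, ₹314 (q = 4 of N = 10).
ln(z/y) terms: ln(318/170) = 0.6263; ln(318/186) = 0.5363; ln(318/204) = 0.4439; ln(318/314) = 0.0127.
W = 1.619147 / 10 = 0.1619.

0.1619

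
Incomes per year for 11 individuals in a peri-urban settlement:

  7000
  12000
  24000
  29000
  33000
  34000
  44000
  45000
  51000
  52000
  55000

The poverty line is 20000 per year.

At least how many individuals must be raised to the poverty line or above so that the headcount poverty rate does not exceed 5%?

2

2 of the 11 individuals are poor, so H = 2/11 = 0.182.
A headcount ratio of at most 5% allows at most ⌊0.05 × 11⌋ = 0 poor individuals.
So at least 2 − 0 = 2 must be lifted.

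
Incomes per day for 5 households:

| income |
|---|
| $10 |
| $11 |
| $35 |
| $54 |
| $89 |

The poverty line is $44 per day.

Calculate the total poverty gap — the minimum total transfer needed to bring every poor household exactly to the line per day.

Below the line: $10, $11, $35 (q = 3 of N = 5).
Individual gaps: 44−10 = 34; 44−11 = 33; 44−35 = 9.
Aggregate gap = $76.

$76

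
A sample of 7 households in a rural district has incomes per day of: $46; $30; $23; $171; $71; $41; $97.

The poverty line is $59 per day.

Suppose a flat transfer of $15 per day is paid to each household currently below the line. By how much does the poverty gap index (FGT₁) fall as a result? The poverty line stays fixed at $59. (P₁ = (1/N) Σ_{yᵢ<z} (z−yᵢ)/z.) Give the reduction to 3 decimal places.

0.140

Before: below the line — $23, $30, $41, $46; poverty gap index (FGT₁) = 0.23245.
After the $15 transfer: below the line — $38, $45, $56; poverty gap index (FGT₁) = 0.09201.
Reduction = 0.23245 − 0.09201 = 0.140.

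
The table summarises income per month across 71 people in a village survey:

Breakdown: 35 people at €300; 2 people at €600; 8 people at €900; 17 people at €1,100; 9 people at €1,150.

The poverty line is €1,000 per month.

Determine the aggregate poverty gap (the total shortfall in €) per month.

€26,100

Below the line: 35×€300, 2×€600, 8×€900 (q = 45 of N = 71).
Individual gaps: 35×(1000−300) = 24500; 2×(1000−600) = 800; 8×(1000−900) = 800.
Aggregate gap = €26,100.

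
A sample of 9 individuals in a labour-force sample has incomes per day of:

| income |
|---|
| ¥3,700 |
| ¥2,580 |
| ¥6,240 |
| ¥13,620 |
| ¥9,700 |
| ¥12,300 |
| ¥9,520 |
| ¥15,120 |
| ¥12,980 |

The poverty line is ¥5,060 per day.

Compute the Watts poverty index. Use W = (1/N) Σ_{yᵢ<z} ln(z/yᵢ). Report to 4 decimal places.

Incomes under z: ¥2,580, ¥3,700 (q = 2 of N = 9).
Log shortfalls: ln(5060/2580) = 0.6736; ln(5060/3700) = 0.3130.
W = 0.986611 / 9 = 0.1096.

0.1096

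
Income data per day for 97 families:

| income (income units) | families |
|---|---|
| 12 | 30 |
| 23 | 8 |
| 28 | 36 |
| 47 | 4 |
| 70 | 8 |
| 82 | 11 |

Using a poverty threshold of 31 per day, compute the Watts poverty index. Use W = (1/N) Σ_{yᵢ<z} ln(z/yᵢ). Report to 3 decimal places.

Incomes under z: 30×12, 8×23, 36×28 (q = 74 of N = 97).
Log shortfalls: ln(31/12) = 0.9491 (×30); ln(31/23) = 0.2985 (×8); ln(31/28) = 0.1018 (×36).
W = 34.524538 / 97 = 0.356.

0.356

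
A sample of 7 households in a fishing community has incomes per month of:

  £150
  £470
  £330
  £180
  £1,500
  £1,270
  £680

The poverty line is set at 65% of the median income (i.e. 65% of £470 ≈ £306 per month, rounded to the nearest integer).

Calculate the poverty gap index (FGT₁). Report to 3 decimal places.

Below the line: £150, £180 (q = 2 of N = 7).
Shortfall ratios: (306−150)/306 = 0.5098; (306−180)/306 = 0.4118.
Σ = 0.921569. Dividing by the full population N = 7 gives P₁ = 0.132.

0.132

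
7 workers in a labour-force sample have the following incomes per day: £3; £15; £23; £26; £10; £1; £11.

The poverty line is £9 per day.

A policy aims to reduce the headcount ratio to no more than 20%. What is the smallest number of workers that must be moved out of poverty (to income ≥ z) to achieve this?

Currently q = 2 of N = 7 are below the line (H = 0.286).
A headcount ratio of at most 20% allows at most ⌊0.20 × 7⌋ = 1 poor workers.
So at least 2 − 1 = 1 must be lifted.

1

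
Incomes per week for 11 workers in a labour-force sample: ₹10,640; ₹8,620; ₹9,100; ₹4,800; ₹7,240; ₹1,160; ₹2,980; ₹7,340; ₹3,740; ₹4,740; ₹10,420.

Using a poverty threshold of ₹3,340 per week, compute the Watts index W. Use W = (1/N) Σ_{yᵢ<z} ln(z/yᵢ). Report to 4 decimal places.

Poor units: ₹1,160, ₹2,980 (q = 2 of N = 11).
ln(z/y) terms: ln(3340/1160) = 1.0576; ln(3340/2980) = 0.1140.
W = 1.171598 / 11 = 0.1065.

0.1065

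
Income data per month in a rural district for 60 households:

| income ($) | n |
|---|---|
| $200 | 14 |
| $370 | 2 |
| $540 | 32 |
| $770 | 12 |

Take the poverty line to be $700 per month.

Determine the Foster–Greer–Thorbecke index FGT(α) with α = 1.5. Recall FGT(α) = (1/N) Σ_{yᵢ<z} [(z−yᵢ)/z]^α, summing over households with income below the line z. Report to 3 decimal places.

0.210

Below the line: 14×$200, 2×$370, 32×$540 (q = 48 of N = 60).
Gap ratios (z−y)/z: (700−200)/700 = 0.7143 (×14); (700−370)/700 = 0.4714 (×2); (700−540)/700 = 0.2286 (×32).
Raised to α = 1.5: 0.60368 (×14); 0.32369 (×2); 0.10928 (×32).
Sum = 12.595812; FGT(1.5) = 12.595812 / 60 = 0.210.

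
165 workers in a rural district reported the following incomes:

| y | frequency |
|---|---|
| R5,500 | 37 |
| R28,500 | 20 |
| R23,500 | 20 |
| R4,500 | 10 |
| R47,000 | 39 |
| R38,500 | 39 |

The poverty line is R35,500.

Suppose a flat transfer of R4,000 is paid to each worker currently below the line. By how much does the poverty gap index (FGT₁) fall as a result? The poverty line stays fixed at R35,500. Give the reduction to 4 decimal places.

0.0594

Before: below the line — 10×R4,500, 37×R5,500, 20×R23,500, 20×R28,500; poverty gap index (FGT₁) = 0.307298.
After the R4,000 transfer: below the line — 10×R8,500, 37×R9,500, 20×R27,500, 20×R32,500; poverty gap index (FGT₁) = 0.247887.
Reduction = 0.307298 − 0.247887 = 0.0594.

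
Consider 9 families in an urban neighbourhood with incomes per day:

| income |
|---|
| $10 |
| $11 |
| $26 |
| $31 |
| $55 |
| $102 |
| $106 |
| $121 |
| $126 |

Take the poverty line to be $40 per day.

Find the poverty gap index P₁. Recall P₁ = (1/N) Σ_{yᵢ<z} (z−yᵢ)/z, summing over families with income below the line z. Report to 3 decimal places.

0.228

Incomes under z: $10, $11, $26, $31 (q = 4 of N = 9).
Relative gaps: (40−10)/40 = 0.7500; (40−11)/40 = 0.7250; (40−26)/40 = 0.3500; (40−31)/40 = 0.2250.
Σ = 2.050000. Dividing by the full population N = 9 gives P₁ = 0.228.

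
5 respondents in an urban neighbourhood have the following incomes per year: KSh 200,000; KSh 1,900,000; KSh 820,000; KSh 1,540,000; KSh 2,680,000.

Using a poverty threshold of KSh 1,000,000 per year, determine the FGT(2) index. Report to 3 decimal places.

0.134

Below z: KSh 200,000, KSh 820,000 (q = 2 of N = 5).
Relative gaps: (1000000−200000)/1000000 = 0.8000; (1000000−820000)/1000000 = 0.1800.
Squared: 0.6400; 0.0324.
Sum = 0.672400; P₂ = 0.672400 / 5 = 0.134.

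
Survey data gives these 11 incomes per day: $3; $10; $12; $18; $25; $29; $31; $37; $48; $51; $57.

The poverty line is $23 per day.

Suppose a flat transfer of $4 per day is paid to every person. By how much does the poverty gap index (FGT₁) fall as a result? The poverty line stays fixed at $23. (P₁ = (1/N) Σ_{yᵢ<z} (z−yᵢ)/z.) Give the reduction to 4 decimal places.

Before: below the line — $3, $10, $12, $18; poverty gap index (FGT₁) = 0.193676.
After the $4 transfer: below the line — $7, $14, $16, $22; poverty gap index (FGT₁) = 0.130435.
Reduction = 0.193676 − 0.130435 = 0.0632.

0.0632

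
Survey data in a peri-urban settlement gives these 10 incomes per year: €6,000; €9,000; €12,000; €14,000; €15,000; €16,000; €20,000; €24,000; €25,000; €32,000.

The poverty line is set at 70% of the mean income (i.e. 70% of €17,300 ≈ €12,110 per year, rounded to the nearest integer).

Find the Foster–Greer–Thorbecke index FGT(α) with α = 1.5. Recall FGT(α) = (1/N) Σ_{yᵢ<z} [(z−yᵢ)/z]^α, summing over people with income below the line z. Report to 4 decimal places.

0.0489

Poor units: €6,000, €9,000, €12,000 (q = 3 of N = 10).
Shortfall ratios: (12110−6000)/12110 = 0.5045; (12110−9000)/12110 = 0.2568; (12110−12000)/12110 = 0.0091.
Raised to α = 1.5: 0.35838; 0.13014; 0.00087.
Sum = 0.489391; FGT(1.5) = 0.489391 / 10 = 0.0489.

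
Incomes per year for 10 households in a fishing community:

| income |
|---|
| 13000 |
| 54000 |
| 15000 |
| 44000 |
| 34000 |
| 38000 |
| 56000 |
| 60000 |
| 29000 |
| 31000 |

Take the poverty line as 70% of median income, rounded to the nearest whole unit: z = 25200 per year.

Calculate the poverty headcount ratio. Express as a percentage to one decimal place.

20.0%

2 of the 10 households have income below 25200.
H = 2/10 = 20.0%.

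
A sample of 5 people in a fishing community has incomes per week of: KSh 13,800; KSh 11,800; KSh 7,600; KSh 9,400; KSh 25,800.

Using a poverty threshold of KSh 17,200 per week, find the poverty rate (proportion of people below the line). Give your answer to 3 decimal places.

0.800

4 of the 5 people have income below KSh 17,200.
H = 4/5 = 0.800.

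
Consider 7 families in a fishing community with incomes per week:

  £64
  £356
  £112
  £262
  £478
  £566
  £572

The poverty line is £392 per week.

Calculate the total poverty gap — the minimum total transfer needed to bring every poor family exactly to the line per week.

Below the line: £64, £112, £262, £356 (q = 4 of N = 7).
Individual gaps: 392−64 = 328; 392−112 = 280; 392−262 = 130; 392−356 = 36.
Aggregate gap = £774.

£774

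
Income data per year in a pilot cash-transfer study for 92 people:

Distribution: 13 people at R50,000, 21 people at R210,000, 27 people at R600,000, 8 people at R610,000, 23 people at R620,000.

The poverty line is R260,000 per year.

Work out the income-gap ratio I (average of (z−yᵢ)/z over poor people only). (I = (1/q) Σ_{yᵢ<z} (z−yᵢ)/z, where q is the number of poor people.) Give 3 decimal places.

0.428

Incomes under z: 13×R50,000, 21×R210,000 (q = 34 of N = 92).
Shortfall ratios (z−y)/z: 0.8077 (×13), 0.1923 (×21); sum = 14.538462.
The income-gap ratio divides by q (the poor only): 14.538462 / 34 = 0.428.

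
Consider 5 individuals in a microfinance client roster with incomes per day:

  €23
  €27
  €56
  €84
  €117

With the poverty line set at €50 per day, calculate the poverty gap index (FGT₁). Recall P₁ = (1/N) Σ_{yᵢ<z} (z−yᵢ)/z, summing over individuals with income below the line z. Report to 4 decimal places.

Below the line: €23, €27 (q = 2 of N = 5).
Normalized shortfalls: (50−23)/50 = 0.5400; (50−27)/50 = 0.4600.
Sum of shortfalls = 1.000000; P₁ averages over all N: 1.000000 / 5 = 0.2000.

0.2000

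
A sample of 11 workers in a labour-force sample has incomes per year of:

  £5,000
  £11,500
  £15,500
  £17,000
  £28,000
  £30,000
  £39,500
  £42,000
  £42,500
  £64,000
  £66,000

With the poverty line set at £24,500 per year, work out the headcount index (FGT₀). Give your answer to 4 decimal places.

4 of the 11 workers have income below £24,500.
H = 4/11 = 0.3636.

0.3636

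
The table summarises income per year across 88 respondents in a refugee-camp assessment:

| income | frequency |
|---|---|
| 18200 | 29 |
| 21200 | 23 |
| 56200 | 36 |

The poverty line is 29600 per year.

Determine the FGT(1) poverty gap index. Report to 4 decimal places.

0.2011

Below z: 29×18200, 23×21200 (q = 52 of N = 88).
Normalized shortfalls: (29600−18200)/29600 = 0.3851 (×29); (29600−21200)/29600 = 0.2838 (×23).
Sum of shortfalls = 17.695946; P₁ averages over all N: 17.695946 / 88 = 0.2011.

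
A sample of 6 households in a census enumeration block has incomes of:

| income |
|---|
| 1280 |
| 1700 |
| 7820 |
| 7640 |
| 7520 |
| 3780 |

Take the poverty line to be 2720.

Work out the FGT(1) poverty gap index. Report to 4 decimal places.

Below the line: 1280, 1700 (q = 2 of N = 6).
Normalized shortfalls: (2720−1280)/2720 = 0.5294; (2720−1700)/2720 = 0.3750.
Σ = 0.904412. Dividing by the full population N = 6 gives P₁ = 0.1507.

0.1507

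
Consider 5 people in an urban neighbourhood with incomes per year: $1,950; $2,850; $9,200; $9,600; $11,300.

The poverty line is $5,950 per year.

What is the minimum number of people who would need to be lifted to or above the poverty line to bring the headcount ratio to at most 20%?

1

Currently q = 2 of N = 5 are below the line (H = 0.400).
A headcount ratio of at most 20% allows at most ⌊0.20 × 5⌋ = 1 poor people.
So at least 2 − 1 = 1 must be lifted.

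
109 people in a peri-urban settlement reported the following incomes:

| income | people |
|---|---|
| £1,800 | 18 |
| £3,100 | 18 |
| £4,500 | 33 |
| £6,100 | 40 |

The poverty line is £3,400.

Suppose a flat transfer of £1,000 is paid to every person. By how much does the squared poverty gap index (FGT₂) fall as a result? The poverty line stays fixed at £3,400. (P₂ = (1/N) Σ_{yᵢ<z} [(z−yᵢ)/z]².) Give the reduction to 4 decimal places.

Before: below the line — 18×£1,800, 18×£3,100; squared poverty gap index (FGT₂) = 0.037856.
After the £1,000 transfer: below the line — 18×£2,800; squared poverty gap index (FGT₂) = 0.005143.
Reduction = 0.037856 − 0.005143 = 0.0327.

0.0327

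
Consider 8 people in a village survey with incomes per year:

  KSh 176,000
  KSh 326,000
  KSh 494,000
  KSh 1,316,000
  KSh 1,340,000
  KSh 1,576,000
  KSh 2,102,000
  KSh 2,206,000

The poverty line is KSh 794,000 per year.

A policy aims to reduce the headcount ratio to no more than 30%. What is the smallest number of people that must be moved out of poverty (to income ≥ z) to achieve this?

Currently q = 3 of N = 8 are below the line (H = 0.375).
A headcount ratio of at most 30% allows at most ⌊0.30 × 8⌋ = 2 poor people.
So at least 3 − 2 = 1 must be lifted.

1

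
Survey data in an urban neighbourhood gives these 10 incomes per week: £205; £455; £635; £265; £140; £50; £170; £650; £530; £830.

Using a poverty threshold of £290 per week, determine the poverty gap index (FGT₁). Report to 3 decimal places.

Below the line: £50, £140, £170, £205, £265 (q = 5 of N = 10).
Normalized shortfalls: (290−50)/290 = 0.8276; (290−140)/290 = 0.5172; (290−170)/290 = 0.4138; (290−205)/290 = 0.2931; (290−265)/290 = 0.0862.
Sum of shortfalls = 2.137931; P₁ averages over all N: 2.137931 / 10 = 0.214.

0.214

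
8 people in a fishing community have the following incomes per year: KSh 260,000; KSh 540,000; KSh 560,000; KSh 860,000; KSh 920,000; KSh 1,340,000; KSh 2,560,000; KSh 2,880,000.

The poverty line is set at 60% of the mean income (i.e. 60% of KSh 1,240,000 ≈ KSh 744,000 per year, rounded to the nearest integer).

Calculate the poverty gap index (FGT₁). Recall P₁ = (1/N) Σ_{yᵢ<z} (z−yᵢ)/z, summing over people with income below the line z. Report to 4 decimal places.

Below the line: KSh 260,000, KSh 540,000, KSh 560,000 (q = 3 of N = 8).
Normalized shortfalls: (744000−260000)/744000 = 0.6505; (744000−540000)/744000 = 0.2742; (744000−560000)/744000 = 0.2473.
Σ = 1.172043. Dividing by the full population N = 8 gives P₁ = 0.1465.

0.1465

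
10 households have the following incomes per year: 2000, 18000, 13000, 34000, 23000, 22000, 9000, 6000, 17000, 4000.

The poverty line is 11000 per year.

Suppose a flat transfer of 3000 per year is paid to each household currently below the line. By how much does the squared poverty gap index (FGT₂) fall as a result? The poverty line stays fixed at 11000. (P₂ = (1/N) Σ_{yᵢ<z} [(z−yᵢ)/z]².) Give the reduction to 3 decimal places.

0.085

Before: below the line — 2000, 4000, 6000, 9000; squared poverty gap index (FGT₂) = 0.13140.
After the 3000 transfer: below the line — 5000, 7000, 9000; squared poverty gap index (FGT₂) = 0.04628.
Reduction = 0.13140 − 0.04628 = 0.085.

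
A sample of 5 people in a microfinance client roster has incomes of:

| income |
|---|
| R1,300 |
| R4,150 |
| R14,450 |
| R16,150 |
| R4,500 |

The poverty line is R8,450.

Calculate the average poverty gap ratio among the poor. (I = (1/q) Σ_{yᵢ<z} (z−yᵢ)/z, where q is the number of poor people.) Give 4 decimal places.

Below the line: R1,300, R4,150, R4,500 (q = 3 of N = 5).
Shortfall ratios (z−y)/z: 0.8462, 0.5089, 0.4675; sum = 1.822485.
The income-gap ratio divides by q (the poor only): 1.822485 / 3 = 0.6075.

0.6075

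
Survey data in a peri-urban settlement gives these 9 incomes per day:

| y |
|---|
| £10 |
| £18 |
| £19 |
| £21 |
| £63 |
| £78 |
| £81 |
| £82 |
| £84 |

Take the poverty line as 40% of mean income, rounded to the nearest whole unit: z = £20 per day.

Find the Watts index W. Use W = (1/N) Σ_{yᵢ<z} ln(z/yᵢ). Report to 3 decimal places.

0.094

Below z: £10, £18, £19 (q = 3 of N = 9).
Log shortfalls: ln(20/10) = 0.6931; ln(20/18) = 0.1054; ln(20/19) = 0.0513.
W = 0.849801 / 9 = 0.094.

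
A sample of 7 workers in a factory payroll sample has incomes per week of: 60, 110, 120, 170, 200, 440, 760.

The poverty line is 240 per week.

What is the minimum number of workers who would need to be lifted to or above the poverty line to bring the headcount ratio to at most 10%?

5 of the 7 workers are poor, so H = 5/7 = 0.714.
A headcount ratio of at most 10% allows at most ⌊0.10 × 7⌋ = 0 poor workers.
So at least 5 − 0 = 5 must be lifted.

5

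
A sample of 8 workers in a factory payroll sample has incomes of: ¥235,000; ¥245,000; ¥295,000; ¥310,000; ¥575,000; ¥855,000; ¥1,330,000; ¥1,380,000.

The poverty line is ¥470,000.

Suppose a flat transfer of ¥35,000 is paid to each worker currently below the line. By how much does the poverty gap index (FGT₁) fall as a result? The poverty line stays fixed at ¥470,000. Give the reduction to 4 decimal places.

0.0372

Before: below the line — ¥235,000, ¥245,000, ¥295,000, ¥310,000; poverty gap index (FGT₁) = 0.211436.
After the ¥35,000 transfer: below the line — ¥270,000, ¥280,000, ¥330,000, ¥345,000; poverty gap index (FGT₁) = 0.174202.
Reduction = 0.211436 − 0.174202 = 0.0372.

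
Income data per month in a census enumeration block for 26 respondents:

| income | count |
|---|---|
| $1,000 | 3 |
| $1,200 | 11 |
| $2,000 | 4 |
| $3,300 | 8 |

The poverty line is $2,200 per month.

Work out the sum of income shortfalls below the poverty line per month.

Below z: 3×$1,000, 11×$1,200, 4×$2,000 (q = 18 of N = 26).
Individual gaps: 3×(2200−1000) = 3600; 11×(2200−1200) = 11000; 4×(2200−2000) = 800.
Aggregate gap = $15,400.

$15,400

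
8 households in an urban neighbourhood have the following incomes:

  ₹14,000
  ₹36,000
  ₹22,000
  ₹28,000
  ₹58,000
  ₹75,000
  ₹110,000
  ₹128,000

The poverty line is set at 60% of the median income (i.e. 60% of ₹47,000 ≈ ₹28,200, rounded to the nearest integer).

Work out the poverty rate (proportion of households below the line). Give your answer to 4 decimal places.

3 of the 8 households have income below ₹28,200.
H = 3/8 = 0.3750.

0.3750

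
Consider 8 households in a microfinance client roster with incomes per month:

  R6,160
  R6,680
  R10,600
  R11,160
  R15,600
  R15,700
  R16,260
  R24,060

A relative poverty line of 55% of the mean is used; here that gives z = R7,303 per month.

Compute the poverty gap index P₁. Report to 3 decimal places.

0.030

Poor units: R6,160, R6,680 (q = 2 of N = 8).
Shortfall ratios: (7303−6160)/7303 = 0.1565; (7303−6680)/7303 = 0.0853.
Σ = 0.241818. Dividing by the full population N = 8 gives P₁ = 0.030.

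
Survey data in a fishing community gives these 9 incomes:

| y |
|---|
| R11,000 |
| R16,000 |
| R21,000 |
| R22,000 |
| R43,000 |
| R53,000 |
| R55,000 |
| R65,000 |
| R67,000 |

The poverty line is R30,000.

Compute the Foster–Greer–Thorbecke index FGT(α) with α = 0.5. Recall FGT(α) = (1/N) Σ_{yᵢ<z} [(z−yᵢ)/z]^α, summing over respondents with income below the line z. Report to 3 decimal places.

0.283

Incomes under z: R11,000, R16,000, R21,000, R22,000 (q = 4 of N = 9).
Relative gaps: (30000−11000)/30000 = 0.6333; (30000−16000)/30000 = 0.4667; (30000−21000)/30000 = 0.3000; (30000−22000)/30000 = 0.2667.
Raised to α = 0.5: 0.79582; 0.68313; 0.54772; 0.51640.
Sum = 2.543073; FGT(0.5) = 2.543073 / 9 = 0.283.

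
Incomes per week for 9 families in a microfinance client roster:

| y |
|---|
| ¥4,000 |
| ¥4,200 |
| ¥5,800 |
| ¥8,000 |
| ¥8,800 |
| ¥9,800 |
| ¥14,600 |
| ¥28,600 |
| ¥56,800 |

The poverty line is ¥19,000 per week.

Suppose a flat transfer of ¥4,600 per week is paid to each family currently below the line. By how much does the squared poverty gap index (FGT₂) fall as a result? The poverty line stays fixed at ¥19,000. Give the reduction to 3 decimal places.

Before: below the line — ¥4,000, ¥4,200, ¥5,800, ¥8,000, ¥8,800, ¥9,800, ¥14,600; squared poverty gap index (FGT₂) = 0.29157.
After the ¥4,600 transfer: below the line — ¥8,600, ¥8,800, ¥10,400, ¥12,600, ¥13,400, ¥14,400; squared poverty gap index (FGT₂) = 0.11685.
Reduction = 0.29157 − 0.11685 = 0.175.

0.175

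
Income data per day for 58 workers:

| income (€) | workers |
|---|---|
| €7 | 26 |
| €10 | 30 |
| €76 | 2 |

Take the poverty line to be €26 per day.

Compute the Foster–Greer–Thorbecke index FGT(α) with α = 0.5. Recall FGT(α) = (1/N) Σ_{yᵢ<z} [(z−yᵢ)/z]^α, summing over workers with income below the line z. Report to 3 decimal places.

Poor units: 26×€7, 30×€10 (q = 56 of N = 58).
Relative gaps: (26−7)/26 = 0.7308 (×26); (26−10)/26 = 0.6154 (×30).
Raised to α = 0.5: 0.85485 (×26); 0.78446 (×30).
Sum = 45.760047; FGT(0.5) = 45.760047 / 58 = 0.789.

0.789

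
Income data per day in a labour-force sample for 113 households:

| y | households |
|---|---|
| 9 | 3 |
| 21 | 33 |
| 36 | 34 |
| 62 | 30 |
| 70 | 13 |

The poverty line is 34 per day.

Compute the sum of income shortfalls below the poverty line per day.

Poor units: 3×9, 33×21 (q = 36 of N = 113).
Individual gaps: 3×(34−9) = 75; 33×(34−21) = 429.
Aggregate gap = 504.

504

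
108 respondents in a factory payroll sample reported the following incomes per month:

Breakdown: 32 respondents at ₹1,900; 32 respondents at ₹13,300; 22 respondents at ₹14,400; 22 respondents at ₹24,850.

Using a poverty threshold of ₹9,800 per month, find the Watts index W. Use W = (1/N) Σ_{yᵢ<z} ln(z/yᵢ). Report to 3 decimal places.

Below z: 32×₹1,900 (q = 32 of N = 108).
Log gaps: ln(9800/1900) = 1.6405 (×32).
W = 52.496912 / 108 = 0.486.

0.486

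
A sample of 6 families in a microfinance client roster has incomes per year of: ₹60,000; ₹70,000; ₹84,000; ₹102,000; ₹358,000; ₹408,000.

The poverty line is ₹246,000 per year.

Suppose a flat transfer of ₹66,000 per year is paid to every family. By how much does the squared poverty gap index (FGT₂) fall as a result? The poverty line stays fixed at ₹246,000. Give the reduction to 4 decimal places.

0.1949

Before: below the line — ₹60,000, ₹70,000, ₹84,000, ₹102,000; squared poverty gap index (FGT₂) = 0.309979.
After the ₹66,000 transfer: below the line — ₹126,000, ₹136,000, ₹150,000, ₹168,000; squared poverty gap index (FGT₂) = 0.115121.
Reduction = 0.309979 − 0.115121 = 0.1949.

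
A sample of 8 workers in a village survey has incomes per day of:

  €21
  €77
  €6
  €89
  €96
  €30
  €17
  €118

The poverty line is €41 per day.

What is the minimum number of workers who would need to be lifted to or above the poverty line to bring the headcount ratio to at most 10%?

Currently q = 4 of N = 8 are below the line (H = 0.500).
A headcount ratio of at most 10% allows at most ⌊0.10 × 8⌋ = 0 poor workers.
So at least 4 − 0 = 4 must be lifted.

4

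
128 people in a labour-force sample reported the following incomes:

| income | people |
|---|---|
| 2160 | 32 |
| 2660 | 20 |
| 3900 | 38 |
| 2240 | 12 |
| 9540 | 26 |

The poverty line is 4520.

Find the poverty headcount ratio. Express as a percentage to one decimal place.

79.7%

102 of the 128 people have income below 4520.
H = 102/128 = 79.7%.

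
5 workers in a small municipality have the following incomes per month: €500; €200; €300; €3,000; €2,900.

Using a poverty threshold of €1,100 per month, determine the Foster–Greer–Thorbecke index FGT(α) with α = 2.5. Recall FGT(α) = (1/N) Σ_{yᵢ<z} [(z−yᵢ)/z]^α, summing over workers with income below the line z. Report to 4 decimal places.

0.2553

Below z: €200, €300, €500 (q = 3 of N = 5).
Shortfall ratios: (1100−200)/1100 = 0.8182; (1100−300)/1100 = 0.7273; (1100−500)/1100 = 0.5455.
Raised to α = 2.5: 0.60551; 0.45107; 0.21973.
Sum = 1.276317; FGT(2.5) = 1.276317 / 5 = 0.2553.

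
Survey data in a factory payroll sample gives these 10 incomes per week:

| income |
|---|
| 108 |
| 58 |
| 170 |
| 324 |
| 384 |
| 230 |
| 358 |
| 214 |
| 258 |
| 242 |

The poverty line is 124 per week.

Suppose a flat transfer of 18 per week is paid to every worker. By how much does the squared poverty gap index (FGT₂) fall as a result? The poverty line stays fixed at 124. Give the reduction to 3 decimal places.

0.015

Before: below the line — 58, 108; squared poverty gap index (FGT₂) = 0.02999.
After the 18 transfer: below the line — 76; squared poverty gap index (FGT₂) = 0.01498.
Reduction = 0.02999 − 0.01498 = 0.015.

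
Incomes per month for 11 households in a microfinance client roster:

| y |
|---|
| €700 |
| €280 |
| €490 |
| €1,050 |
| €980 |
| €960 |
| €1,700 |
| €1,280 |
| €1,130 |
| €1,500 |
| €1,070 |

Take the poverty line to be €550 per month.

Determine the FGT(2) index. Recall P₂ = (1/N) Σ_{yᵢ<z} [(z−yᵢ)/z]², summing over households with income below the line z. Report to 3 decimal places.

Below z: €280, €490 (q = 2 of N = 11).
Gap ratios (z−y)/z: (550−280)/550 = 0.4909; (550−490)/550 = 0.1091.
Squared: 0.2410; 0.0119.
Sum = 0.252893; P₂ = 0.252893 / 11 = 0.023.

0.023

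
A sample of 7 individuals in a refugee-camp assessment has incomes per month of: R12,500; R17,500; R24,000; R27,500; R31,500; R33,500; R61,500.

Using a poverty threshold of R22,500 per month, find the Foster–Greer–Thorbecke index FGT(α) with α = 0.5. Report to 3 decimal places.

0.163

Incomes under z: R12,500, R17,500 (q = 2 of N = 7).
Normalized shortfalls: (22500−12500)/22500 = 0.4444; (22500−17500)/22500 = 0.2222.
Raised to α = 0.5: 0.66667; 0.47140.
Sum = 1.138071; FGT(0.5) = 1.138071 / 7 = 0.163.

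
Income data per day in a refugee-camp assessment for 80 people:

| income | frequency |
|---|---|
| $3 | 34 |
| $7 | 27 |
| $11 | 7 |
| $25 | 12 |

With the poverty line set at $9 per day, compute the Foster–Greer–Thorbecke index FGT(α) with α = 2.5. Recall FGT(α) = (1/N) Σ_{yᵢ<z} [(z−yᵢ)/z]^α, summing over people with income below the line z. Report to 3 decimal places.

Below the line: 34×$3, 27×$7 (q = 61 of N = 80).
Shortfall ratios: (9−3)/9 = 0.6667 (×34); (9−7)/9 = 0.2222 (×27).
Raised to α = 2.5: 0.36289 (×34); 0.02328 (×27).
Sum = 12.966710; FGT(2.5) = 12.966710 / 80 = 0.162.

0.162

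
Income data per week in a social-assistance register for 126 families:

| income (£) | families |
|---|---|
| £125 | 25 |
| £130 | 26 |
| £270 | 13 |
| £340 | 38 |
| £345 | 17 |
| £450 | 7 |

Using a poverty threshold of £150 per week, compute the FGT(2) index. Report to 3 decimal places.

0.009

Poor units: 25×£125, 26×£130 (q = 51 of N = 126).
Shortfall ratios: (150−125)/150 = 0.1667 (×25); (150−130)/150 = 0.1333 (×26).
Squared: 0.0278 (×25); 0.0178 (×26).
Sum = 1.156667; P₂ = 1.156667 / 126 = 0.009.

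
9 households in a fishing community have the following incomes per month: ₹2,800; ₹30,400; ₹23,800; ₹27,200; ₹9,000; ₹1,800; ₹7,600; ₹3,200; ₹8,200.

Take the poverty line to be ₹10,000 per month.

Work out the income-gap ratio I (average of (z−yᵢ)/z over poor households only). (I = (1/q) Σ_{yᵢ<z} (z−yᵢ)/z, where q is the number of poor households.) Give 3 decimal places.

0.457

Incomes under z: ₹1,800, ₹2,800, ₹3,200, ₹7,600, ₹8,200, ₹9,000 (q = 6 of N = 9).
Relative gaps: 0.8200, 0.7200, 0.6800, 0.2400, 0.1800, 0.1000; sum = 2.740000.
I averages over the q = 6 poor units only: 2.740000 / 6 = 0.457.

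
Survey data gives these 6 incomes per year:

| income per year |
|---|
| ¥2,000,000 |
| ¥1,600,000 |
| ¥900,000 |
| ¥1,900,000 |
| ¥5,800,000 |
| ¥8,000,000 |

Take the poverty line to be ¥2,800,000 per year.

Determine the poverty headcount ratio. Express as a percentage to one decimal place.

66.7%

4 of the 6 workers have income below ¥2,800,000.
H = 4/6 = 66.7%.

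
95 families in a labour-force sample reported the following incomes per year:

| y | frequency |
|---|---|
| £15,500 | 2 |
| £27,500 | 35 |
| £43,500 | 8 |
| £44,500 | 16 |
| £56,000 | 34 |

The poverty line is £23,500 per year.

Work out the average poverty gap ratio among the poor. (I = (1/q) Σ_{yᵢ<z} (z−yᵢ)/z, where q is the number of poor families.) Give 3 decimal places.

0.340

Below the line: 2×£15,500 (q = 2 of N = 95).
Relative gaps: 0.3404 (×2); sum = 0.680851.
The income-gap ratio divides by q (the poor only): 0.680851 / 2 = 0.340.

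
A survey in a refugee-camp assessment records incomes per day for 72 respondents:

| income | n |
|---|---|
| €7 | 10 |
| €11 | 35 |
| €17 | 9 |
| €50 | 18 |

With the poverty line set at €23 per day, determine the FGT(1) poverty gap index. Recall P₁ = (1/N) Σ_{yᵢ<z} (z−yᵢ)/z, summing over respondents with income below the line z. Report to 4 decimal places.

0.3829

Below the line: 10×€7, 35×€11, 9×€17 (q = 54 of N = 72).
Normalized shortfalls: (23−7)/23 = 0.6957 (×10); (23−11)/23 = 0.5217 (×35); (23−17)/23 = 0.2609 (×9).
Σ = 27.565217. Dividing by the full population N = 72 gives P₁ = 0.3829.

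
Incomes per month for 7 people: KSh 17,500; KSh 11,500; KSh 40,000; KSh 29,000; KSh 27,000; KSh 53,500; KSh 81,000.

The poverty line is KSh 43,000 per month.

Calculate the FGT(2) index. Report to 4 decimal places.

0.1625

Below the line: KSh 11,500, KSh 17,500, KSh 27,000, KSh 29,000, KSh 40,000 (q = 5 of N = 7).
Gap ratios (z−y)/z: (43000−11500)/43000 = 0.7326; (43000−17500)/43000 = 0.5930; (43000−27000)/43000 = 0.3721; (43000−29000)/43000 = 0.3256; (43000−40000)/43000 = 0.0698.
Squared: 0.5366; 0.3517; 0.1385; 0.1060; 0.0049.
Sum = 1.137642; P₂ = 1.137642 / 7 = 0.1625.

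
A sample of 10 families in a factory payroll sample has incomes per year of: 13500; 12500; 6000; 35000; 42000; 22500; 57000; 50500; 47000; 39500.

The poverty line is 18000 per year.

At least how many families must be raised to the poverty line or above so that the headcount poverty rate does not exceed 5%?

3

Currently q = 3 of N = 10 are below the line (H = 0.300).
A headcount ratio of at most 5% allows at most ⌊0.05 × 10⌋ = 0 poor families.
So at least 3 − 0 = 3 must be lifted.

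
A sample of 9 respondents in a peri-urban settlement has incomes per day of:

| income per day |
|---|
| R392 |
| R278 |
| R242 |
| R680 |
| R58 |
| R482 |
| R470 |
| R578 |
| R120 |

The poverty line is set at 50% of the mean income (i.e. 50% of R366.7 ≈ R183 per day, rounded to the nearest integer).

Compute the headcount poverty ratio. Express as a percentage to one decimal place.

2 of the 9 respondents have income below R183.
H = 2/9 = 22.2%.

22.2%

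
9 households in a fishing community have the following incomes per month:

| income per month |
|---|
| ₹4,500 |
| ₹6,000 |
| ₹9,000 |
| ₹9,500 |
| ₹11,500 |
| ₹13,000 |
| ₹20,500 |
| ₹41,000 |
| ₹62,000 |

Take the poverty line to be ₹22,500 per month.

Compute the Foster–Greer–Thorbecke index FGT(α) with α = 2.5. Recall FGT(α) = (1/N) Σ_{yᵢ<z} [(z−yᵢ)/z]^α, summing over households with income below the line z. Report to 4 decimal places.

Below the line: ₹4,500, ₹6,000, ₹9,000, ₹9,500, ₹11,500, ₹13,000, ₹20,500 (q = 7 of N = 9).
Relative gaps: (22500−4500)/22500 = 0.8000; (22500−6000)/22500 = 0.7333; (22500−9000)/22500 = 0.6000; (22500−9500)/22500 = 0.5778; (22500−11500)/22500 = 0.4889; (22500−13000)/22500 = 0.4222; (22500−20500)/22500 = 0.0889.
Raised to α = 2.5: 0.57243; 0.46053; 0.27885; 0.25375; 0.16712; 0.11584; 0.00236.
Sum = 1.850874; FGT(2.5) = 1.850874 / 9 = 0.2057.

0.2057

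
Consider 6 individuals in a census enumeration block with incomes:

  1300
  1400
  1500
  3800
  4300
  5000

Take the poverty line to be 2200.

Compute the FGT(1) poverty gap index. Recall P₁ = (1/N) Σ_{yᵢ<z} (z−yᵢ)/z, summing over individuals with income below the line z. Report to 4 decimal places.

0.1818

Incomes under z: 1300, 1400, 1500 (q = 3 of N = 6).
Shortfall ratios: (2200−1300)/2200 = 0.4091; (2200−1400)/2200 = 0.3636; (2200−1500)/2200 = 0.3182.
Sum of shortfalls = 1.090909; P₁ averages over all N: 1.090909 / 6 = 0.1818.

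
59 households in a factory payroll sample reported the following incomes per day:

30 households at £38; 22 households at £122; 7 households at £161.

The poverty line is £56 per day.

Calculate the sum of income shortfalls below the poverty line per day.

£540

Below the line: 30×£38 (q = 30 of N = 59).
Individual gaps: 30×(56−38) = 540.
Aggregate gap = £540.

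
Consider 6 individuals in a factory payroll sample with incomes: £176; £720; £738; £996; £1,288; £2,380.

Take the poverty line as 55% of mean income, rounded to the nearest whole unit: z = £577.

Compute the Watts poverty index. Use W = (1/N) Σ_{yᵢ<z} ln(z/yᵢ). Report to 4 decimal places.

Incomes under z: £176 (q = 1 of N = 6).
Log gaps: ln(577/176) = 1.1874.
W = 1.187358 / 6 = 0.1979.

0.1979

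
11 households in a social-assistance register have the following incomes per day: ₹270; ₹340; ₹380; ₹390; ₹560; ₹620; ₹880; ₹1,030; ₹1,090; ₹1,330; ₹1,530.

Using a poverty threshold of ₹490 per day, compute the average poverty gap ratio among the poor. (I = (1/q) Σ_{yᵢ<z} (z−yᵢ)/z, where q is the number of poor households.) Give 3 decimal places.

Below the line: ₹270, ₹340, ₹380, ₹390 (q = 4 of N = 11).
Relative gaps: 0.4490, 0.3061, 0.2245, 0.2041; sum = 1.183673.
I averages over the q = 4 poor units only: 1.183673 / 4 = 0.296.

0.296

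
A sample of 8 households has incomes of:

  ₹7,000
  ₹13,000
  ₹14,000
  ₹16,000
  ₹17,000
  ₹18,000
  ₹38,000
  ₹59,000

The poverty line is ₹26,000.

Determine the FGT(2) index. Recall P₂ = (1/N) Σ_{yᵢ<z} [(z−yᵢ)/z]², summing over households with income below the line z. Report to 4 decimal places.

0.1699

Incomes under z: ₹7,000, ₹13,000, ₹14,000, ₹16,000, ₹17,000, ₹18,000 (q = 6 of N = 8).
Normalized shortfalls: (26000−7000)/26000 = 0.7308; (26000−13000)/26000 = 0.5000; (26000−14000)/26000 = 0.4615; (26000−16000)/26000 = 0.3846; (26000−17000)/26000 = 0.3462; (26000−18000)/26000 = 0.3077.
Squared: 0.5340; 0.2500; 0.2130; 0.1479; 0.1198; 0.0947.
Sum = 1.359467; P₂ = 1.359467 / 8 = 0.1699.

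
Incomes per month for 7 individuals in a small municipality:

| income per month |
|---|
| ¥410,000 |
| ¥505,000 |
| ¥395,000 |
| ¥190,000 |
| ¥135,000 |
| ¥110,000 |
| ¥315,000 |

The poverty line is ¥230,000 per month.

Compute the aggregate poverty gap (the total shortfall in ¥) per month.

Incomes under z: ¥110,000, ¥135,000, ¥190,000 (q = 3 of N = 7).
Individual gaps: 230000−110000 = 120000; 230000−135000 = 95000; 230000−190000 = 40000.
Aggregate gap = ¥255,000.

¥255,000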